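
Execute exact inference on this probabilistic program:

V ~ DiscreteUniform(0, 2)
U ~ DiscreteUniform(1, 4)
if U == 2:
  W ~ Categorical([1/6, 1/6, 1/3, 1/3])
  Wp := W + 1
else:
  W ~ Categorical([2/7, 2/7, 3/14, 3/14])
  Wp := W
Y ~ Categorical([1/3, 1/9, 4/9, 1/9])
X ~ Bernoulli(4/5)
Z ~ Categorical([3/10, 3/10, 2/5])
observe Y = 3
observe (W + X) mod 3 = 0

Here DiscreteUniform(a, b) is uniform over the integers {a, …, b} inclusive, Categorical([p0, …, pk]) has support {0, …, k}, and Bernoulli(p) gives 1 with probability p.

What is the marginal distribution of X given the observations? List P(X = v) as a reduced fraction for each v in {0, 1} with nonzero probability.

Enumerate traces; 108 have nonzero weight after conditioning:
  (V=0, U=1, W=0, Y=3, X=0, Z=0) weight 1/6300
  (V=0, U=1, W=0, Y=3, X=0, Z=1) weight 1/6300
  (V=0, U=1, W=0, Y=3, X=0, Z=2) weight 1/4725
  (V=0, U=1, W=2, Y=3, X=1, Z=0) weight 1/2100
  (V=0, U=1, W=2, Y=3, X=1, Z=1) weight 1/2100
  (V=0, U=1, W=2, Y=3, X=1, Z=2) weight 1/1575
  (V=0, U=1, W=3, Y=3, X=0, Z=0) weight 1/8400
  (V=0, U=1, W=3, Y=3, X=0, Z=1) weight 1/8400
  … 100 more
Group by X:
  weight(X=0) = 1/90
  weight(X=1) = 41/1890
Total weight = 1/90 + 41/1890 = 31/945
P(X=0 | obs) = 1/90 / 31/945 = 21/62
P(X=1 | obs) = 41/1890 / 31/945 = 41/62

P(X=0) = 21/62, P(X=1) = 41/62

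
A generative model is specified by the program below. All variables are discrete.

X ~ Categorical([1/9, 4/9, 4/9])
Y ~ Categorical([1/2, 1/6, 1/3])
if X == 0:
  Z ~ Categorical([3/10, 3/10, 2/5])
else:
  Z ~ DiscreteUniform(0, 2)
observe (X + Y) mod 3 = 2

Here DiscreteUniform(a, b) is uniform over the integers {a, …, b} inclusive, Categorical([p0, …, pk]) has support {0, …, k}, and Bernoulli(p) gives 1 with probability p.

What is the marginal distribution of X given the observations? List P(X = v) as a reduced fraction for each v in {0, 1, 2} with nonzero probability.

P(X=0) = 1/9, P(X=1) = 2/9, P(X=2) = 2/3

Enumerate traces; 9 have nonzero weight after conditioning:
  (X=0, Y=2, Z=0) weight 1/90
  (X=0, Y=2, Z=1) weight 1/90
  (X=0, Y=2, Z=2) weight 2/135
  (X=1, Y=1, Z=0) weight 2/81
  (X=1, Y=1, Z=1) weight 2/81
  (X=1, Y=1, Z=2) weight 2/81
  (X=2, Y=0, Z=0) weight 2/27
  (X=2, Y=0, Z=1) weight 2/27
  … 1 more
Group by X:
  weight(X=0) = 1/27
  weight(X=1) = 2/27
  weight(X=2) = 2/9
Total weight = 1/27 + 2/27 + 2/9 = 1/3
P(X=0 | obs) = 1/27 / 1/3 = 1/9
P(X=1 | obs) = 2/27 / 1/3 = 2/9
P(X=2 | obs) = 2/9 / 1/3 = 2/3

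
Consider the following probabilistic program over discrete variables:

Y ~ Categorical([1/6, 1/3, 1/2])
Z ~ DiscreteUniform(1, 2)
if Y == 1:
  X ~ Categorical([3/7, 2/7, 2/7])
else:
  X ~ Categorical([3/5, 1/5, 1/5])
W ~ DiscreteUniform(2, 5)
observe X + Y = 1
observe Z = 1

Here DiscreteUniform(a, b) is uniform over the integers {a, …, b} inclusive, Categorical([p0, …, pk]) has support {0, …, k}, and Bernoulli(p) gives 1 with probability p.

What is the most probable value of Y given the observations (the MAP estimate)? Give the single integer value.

Enumerate traces; 8 have nonzero weight after conditioning:
  (Y=0, Z=1, X=1, W=2) weight 1/240
  (Y=0, Z=1, X=1, W=3) weight 1/240
  (Y=0, Z=1, X=1, W=4) weight 1/240
  (Y=0, Z=1, X=1, W=5) weight 1/240
  (Y=1, Z=1, X=0, W=2) weight 1/56
  (Y=1, Z=1, X=0, W=3) weight 1/56
  (Y=1, Z=1, X=0, W=4) weight 1/56
  (Y=1, Z=1, X=0, W=5) weight 1/56
Group by Y:
  weight(Y=0) = 1/60
  weight(Y=1) = 1/14
Total weight = 1/60 + 1/14 = 37/420
P(Y=0 | obs) = 1/60 / 37/420 = 7/37
P(Y=1 | obs) = 1/14 / 37/420 = 30/37
argmax = 1

argmax_v P(Y = v | obs) = 1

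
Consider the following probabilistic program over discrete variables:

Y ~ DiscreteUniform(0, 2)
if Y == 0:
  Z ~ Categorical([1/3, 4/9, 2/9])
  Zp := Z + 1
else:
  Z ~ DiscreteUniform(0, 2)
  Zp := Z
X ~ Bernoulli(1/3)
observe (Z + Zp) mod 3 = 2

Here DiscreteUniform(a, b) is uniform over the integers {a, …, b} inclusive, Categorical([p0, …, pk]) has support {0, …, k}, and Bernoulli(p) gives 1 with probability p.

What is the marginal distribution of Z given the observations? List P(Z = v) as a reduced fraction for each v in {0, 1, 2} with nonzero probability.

Enumerate traces; 6 have nonzero weight after conditioning:
  (Y=0, Z=2, X=0) weight 4/81
  (Y=0, Z=2, X=1) weight 2/81
  (Y=1, Z=1, X=0) weight 2/27
  (Y=1, Z=1, X=1) weight 1/27
  (Y=2, Z=1, X=0) weight 2/27
  (Y=2, Z=1, X=1) weight 1/27
Group by Z:
  weight(Z=1) = 2/9
  weight(Z=2) = 2/27
Total weight = 2/9 + 2/27 = 8/27
P(Z=1 | obs) = 2/9 / 8/27 = 3/4
P(Z=2 | obs) = 2/27 / 8/27 = 1/4

P(Z=1) = 3/4, P(Z=2) = 1/4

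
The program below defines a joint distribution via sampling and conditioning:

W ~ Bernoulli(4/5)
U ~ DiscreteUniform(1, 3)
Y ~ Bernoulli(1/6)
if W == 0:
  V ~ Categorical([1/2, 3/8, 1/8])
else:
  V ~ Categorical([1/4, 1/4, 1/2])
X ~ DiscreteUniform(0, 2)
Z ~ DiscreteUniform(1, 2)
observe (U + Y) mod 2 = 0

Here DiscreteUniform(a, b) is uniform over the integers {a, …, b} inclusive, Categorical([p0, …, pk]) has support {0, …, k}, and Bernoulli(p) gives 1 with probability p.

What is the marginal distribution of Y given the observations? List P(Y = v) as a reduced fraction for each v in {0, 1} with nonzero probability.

P(Y=0) = 5/7, P(Y=1) = 2/7

Enumerate traces; 108 have nonzero weight after conditioning:
  (W=0, U=1, Y=1, V=0, X=0, Z=1) weight 1/1080
  (W=0, U=1, Y=1, V=0, X=0, Z=2) weight 1/1080
  (W=0, U=1, Y=1, V=0, X=1, Z=1) weight 1/1080
  (W=0, U=1, Y=1, V=0, X=1, Z=2) weight 1/1080
  (W=0, U=1, Y=1, V=0, X=2, Z=1) weight 1/1080
  (W=0, U=1, Y=1, V=0, X=2, Z=2) weight 1/1080
  (W=0, U=1, Y=1, V=1, X=0, Z=1) weight 1/1440
  (W=0, U=1, Y=1, V=1, X=0, Z=2) weight 1/1440
  (W=0, U=2, Y=0, V=0, X=0, Z=1) weight 1/216
  … 99 more
Group by Y:
  weight(Y=0) = 5/18
  weight(Y=1) = 1/9
Total weight = 5/18 + 1/9 = 7/18
P(Y=0 | obs) = 5/18 / 7/18 = 5/7
P(Y=1 | obs) = 1/9 / 7/18 = 2/7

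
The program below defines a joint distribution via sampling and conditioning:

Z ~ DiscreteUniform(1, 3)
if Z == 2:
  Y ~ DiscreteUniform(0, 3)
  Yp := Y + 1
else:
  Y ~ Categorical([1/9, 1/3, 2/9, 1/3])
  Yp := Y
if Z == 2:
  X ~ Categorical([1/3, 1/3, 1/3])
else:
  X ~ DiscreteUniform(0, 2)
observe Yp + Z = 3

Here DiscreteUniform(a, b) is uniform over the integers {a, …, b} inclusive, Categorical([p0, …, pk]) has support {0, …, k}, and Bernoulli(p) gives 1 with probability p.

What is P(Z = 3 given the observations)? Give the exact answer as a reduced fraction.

Enumerate traces; 9 have nonzero weight after conditioning:
  (Z=1, Y=2, X=0) weight 2/81
  (Z=1, Y=2, X=1) weight 2/81
  (Z=1, Y=2, X=2) weight 2/81
  (Z=2, Y=0, X=0) weight 1/36
  (Z=2, Y=0, X=1) weight 1/36
  (Z=2, Y=0, X=2) weight 1/36
  (Z=3, Y=0, X=0) weight 1/81
  (Z=3, Y=0, X=1) weight 1/81
  … 1 more
Group by Z:
  weight(Z=1) = 2/27
  weight(Z=2) = 1/12
  weight(Z=3) = 1/27
Total weight = 2/27 + 1/12 + 1/27 = 7/36
P(Z=1 | obs) = 2/27 / 7/36 = 8/21
P(Z=2 | obs) = 1/12 / 7/36 = 3/7
P(Z=3 | obs) = 1/27 / 7/36 = 4/21

P(Z = 3 | obs) = 4/21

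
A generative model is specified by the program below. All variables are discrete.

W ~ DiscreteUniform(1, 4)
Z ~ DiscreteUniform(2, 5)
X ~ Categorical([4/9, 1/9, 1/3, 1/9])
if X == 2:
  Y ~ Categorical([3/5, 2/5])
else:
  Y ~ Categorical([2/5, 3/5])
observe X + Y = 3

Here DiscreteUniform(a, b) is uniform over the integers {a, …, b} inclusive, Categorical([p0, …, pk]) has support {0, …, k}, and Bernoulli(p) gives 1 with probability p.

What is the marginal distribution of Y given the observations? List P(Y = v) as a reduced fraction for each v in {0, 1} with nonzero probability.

P(Y=0) = 1/4, P(Y=1) = 3/4

Enumerate traces; 32 have nonzero weight after conditioning:
  (W=1, Z=2, X=2, Y=1) weight 1/120
  (W=1, Z=2, X=3, Y=0) weight 1/360
  (W=1, Z=3, X=2, Y=1) weight 1/120
  (W=1, Z=3, X=3, Y=0) weight 1/360
  (W=1, Z=4, X=2, Y=1) weight 1/120
  (W=1, Z=4, X=3, Y=0) weight 1/360
  (W=1, Z=5, X=2, Y=1) weight 1/120
  (W=1, Z=5, X=3, Y=0) weight 1/360
  … 24 more
Group by Y:
  weight(Y=0) = 2/45
  weight(Y=1) = 2/15
Total weight = 2/45 + 2/15 = 8/45
P(Y=0 | obs) = 2/45 / 8/45 = 1/4
P(Y=1 | obs) = 2/15 / 8/45 = 3/4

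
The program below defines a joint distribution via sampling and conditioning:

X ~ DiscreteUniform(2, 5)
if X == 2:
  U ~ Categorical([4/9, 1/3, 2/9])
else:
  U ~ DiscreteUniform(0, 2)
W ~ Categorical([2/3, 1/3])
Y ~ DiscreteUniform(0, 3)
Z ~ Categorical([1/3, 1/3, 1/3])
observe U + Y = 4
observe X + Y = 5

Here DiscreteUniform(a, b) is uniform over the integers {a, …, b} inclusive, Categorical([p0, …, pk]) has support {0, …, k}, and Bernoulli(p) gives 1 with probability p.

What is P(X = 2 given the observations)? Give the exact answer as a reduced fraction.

P(X = 2 | obs) = 1/2

Enumerate traces; 12 have nonzero weight after conditioning:
  (X=2, U=1, W=0, Y=3, Z=0) weight 1/216
  (X=2, U=1, W=0, Y=3, Z=1) weight 1/216
  (X=2, U=1, W=0, Y=3, Z=2) weight 1/216
  (X=2, U=1, W=1, Y=3, Z=0) weight 1/432
  (X=2, U=1, W=1, Y=3, Z=1) weight 1/432
  (X=2, U=1, W=1, Y=3, Z=2) weight 1/432
  (X=3, U=2, W=0, Y=2, Z=0) weight 1/216
  (X=3, U=2, W=0, Y=2, Z=1) weight 1/216
  … 4 more
Group by X:
  weight(X=2) = 1/48
  weight(X=3) = 1/48
Total weight = 1/48 + 1/48 = 1/24
P(X=2 | obs) = 1/48 / 1/24 = 1/2
P(X=3 | obs) = 1/48 / 1/24 = 1/2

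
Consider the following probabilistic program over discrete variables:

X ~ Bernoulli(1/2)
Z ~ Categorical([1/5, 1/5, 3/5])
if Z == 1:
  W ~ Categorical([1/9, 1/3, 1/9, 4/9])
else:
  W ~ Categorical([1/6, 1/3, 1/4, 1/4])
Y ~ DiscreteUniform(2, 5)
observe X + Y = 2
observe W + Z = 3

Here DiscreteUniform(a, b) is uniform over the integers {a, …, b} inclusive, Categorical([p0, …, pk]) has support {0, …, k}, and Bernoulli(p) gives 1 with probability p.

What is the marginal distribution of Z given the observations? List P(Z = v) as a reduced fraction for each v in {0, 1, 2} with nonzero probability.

P(Z=0) = 9/49, P(Z=1) = 4/49, P(Z=2) = 36/49

Enumerate traces; 3 have nonzero weight after conditioning:
  (X=0, Z=0, W=3, Y=2) weight 1/160
  (X=0, Z=1, W=2, Y=2) weight 1/360
  (X=0, Z=2, W=1, Y=2) weight 1/40
Group by Z:
  weight(Z=0) = 1/160
  weight(Z=1) = 1/360
  weight(Z=2) = 1/40
Total weight = 1/160 + 1/360 + 1/40 = 49/1440
P(Z=0 | obs) = 1/160 / 49/1440 = 9/49
P(Z=1 | obs) = 1/360 / 49/1440 = 4/49
P(Z=2 | obs) = 1/40 / 49/1440 = 36/49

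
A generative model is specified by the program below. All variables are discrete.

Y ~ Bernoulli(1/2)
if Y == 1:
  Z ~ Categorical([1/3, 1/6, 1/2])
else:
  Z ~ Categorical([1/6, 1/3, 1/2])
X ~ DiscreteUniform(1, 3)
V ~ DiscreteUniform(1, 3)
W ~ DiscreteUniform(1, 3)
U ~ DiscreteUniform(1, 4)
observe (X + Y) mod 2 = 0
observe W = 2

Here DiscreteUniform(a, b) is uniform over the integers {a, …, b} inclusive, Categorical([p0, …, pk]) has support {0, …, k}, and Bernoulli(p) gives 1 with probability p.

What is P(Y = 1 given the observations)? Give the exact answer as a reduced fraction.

P(Y = 1 | obs) = 2/3

Enumerate traces; 108 have nonzero weight after conditioning:
  (Y=0, Z=0, X=2, V=1, W=2, U=1) weight 1/1296
  (Y=0, Z=0, X=2, V=1, W=2, U=2) weight 1/1296
  (Y=0, Z=0, X=2, V=1, W=2, U=3) weight 1/1296
  (Y=0, Z=0, X=2, V=1, W=2, U=4) weight 1/1296
  (Y=0, Z=0, X=2, V=2, W=2, U=1) weight 1/1296
  (Y=0, Z=0, X=2, V=2, W=2, U=2) weight 1/1296
  (Y=0, Z=0, X=2, V=2, W=2, U=3) weight 1/1296
  (Y=0, Z=0, X=2, V=2, W=2, U=4) weight 1/1296
  (Y=1, Z=0, X=1, V=1, W=2, U=1) weight 1/648
  … 99 more
Group by Y:
  weight(Y=0) = 1/18
  weight(Y=1) = 1/9
Total weight = 1/18 + 1/9 = 1/6
P(Y=0 | obs) = 1/18 / 1/6 = 1/3
P(Y=1 | obs) = 1/9 / 1/6 = 2/3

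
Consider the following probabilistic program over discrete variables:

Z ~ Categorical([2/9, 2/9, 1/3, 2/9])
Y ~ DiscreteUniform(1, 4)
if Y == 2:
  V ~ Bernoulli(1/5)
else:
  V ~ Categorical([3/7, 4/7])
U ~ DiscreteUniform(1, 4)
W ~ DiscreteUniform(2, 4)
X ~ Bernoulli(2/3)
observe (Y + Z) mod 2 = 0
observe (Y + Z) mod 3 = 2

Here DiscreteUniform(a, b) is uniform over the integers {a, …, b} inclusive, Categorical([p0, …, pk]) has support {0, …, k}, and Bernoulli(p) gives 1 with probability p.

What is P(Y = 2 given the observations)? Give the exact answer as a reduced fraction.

P(Y = 2 | obs) = 1/2

Enumerate traces; 96 have nonzero weight after conditioning:
  (Z=0, Y=2, V=0, U=1, W=2, X=0) weight 1/810
  (Z=0, Y=2, V=0, U=1, W=2, X=1) weight 1/405
  (Z=0, Y=2, V=0, U=1, W=3, X=0) weight 1/810
  (Z=0, Y=2, V=0, U=1, W=3, X=1) weight 1/405
  (Z=0, Y=2, V=0, U=1, W=4, X=0) weight 1/810
  (Z=0, Y=2, V=0, U=1, W=4, X=1) weight 1/405
  (Z=0, Y=2, V=0, U=2, W=2, X=0) weight 1/810
  (Z=0, Y=2, V=0, U=2, W=2, X=1) weight 1/405
  (Z=1, Y=1, V=0, U=1, W=2, X=0) weight 1/1512
  … 87 more
Group by Y:
  weight(Y=1) = 1/18
  weight(Y=2) = 1/18
Total weight = 1/18 + 1/18 = 1/9
P(Y=1 | obs) = 1/18 / 1/9 = 1/2
P(Y=2 | obs) = 1/18 / 1/9 = 1/2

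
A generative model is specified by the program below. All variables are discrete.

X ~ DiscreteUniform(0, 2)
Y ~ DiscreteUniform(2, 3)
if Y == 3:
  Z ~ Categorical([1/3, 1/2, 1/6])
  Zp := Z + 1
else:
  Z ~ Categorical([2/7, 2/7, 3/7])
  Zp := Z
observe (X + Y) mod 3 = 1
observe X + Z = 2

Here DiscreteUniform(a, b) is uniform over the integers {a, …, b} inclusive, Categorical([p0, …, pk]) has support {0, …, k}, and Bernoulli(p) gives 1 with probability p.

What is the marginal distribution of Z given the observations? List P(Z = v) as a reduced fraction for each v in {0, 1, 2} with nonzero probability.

P(Z=0) = 4/11, P(Z=1) = 7/11

Enumerate traces; 2 have nonzero weight after conditioning:
  (X=1, Y=3, Z=1) weight 1/12
  (X=2, Y=2, Z=0) weight 1/21
Group by Z:
  weight(Z=0) = 1/21
  weight(Z=1) = 1/12
Total weight = 1/21 + 1/12 = 11/84
P(Z=0 | obs) = 1/21 / 11/84 = 4/11
P(Z=1 | obs) = 1/12 / 11/84 = 7/11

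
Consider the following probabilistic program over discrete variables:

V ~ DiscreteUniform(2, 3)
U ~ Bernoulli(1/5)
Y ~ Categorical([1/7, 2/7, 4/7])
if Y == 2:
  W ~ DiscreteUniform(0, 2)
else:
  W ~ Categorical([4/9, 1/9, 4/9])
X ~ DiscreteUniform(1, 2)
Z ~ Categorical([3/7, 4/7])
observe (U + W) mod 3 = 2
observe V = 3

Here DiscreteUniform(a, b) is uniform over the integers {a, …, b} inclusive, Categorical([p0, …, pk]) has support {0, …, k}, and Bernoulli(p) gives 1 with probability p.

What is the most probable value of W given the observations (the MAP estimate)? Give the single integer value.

argmax_v P(W = v | obs) = 2

Enumerate traces; 24 have nonzero weight after conditioning:
  (V=3, U=0, Y=0, W=2, X=1, Z=0) weight 4/735
  (V=3, U=0, Y=0, W=2, X=1, Z=1) weight 16/2205
  (V=3, U=0, Y=0, W=2, X=2, Z=0) weight 4/735
  (V=3, U=0, Y=0, W=2, X=2, Z=1) weight 16/2205
  (V=3, U=0, Y=1, W=2, X=1, Z=0) weight 8/735
  (V=3, U=0, Y=1, W=2, X=1, Z=1) weight 32/2205
  (V=3, U=0, Y=1, W=2, X=2, Z=0) weight 8/735
  (V=3, U=0, Y=1, W=2, X=2, Z=1) weight 32/2205
  (V=3, U=1, Y=0, W=1, X=1, Z=0) weight 1/2940
  … 15 more
Group by W:
  weight(W=1) = 1/42
  weight(W=2) = 16/105
Total weight = 1/42 + 16/105 = 37/210
P(W=1 | obs) = 1/42 / 37/210 = 5/37
P(W=2 | obs) = 16/105 / 37/210 = 32/37
argmax = 2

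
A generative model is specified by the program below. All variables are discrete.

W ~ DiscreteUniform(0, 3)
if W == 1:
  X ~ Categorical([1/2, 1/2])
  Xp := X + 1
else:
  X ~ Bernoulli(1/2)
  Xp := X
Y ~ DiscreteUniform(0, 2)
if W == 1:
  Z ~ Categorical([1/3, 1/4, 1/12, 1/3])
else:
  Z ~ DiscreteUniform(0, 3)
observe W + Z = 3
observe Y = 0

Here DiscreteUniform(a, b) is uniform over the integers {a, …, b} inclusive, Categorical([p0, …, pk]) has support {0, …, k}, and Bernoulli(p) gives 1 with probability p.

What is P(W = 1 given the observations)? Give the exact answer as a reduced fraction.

Enumerate traces; 8 have nonzero weight after conditioning:
  (W=0, X=0, Y=0, Z=3) weight 1/96
  (W=0, X=1, Y=0, Z=3) weight 1/96
  (W=1, X=0, Y=0, Z=2) weight 1/288
  (W=1, X=1, Y=0, Z=2) weight 1/288
  (W=2, X=0, Y=0, Z=1) weight 1/96
  (W=2, X=1, Y=0, Z=1) weight 1/96
  (W=3, X=0, Y=0, Z=0) weight 1/96
  (W=3, X=1, Y=0, Z=0) weight 1/96
Group by W:
  weight(W=0) = 1/48
  weight(W=1) = 1/144
  weight(W=2) = 1/48
  weight(W=3) = 1/48
Total weight = 1/48 + 1/144 + 1/48 + 1/48 = 5/72
P(W=0 | obs) = 1/48 / 5/72 = 3/10
P(W=1 | obs) = 1/144 / 5/72 = 1/10
P(W=2 | obs) = 1/48 / 5/72 = 3/10
P(W=3 | obs) = 1/48 / 5/72 = 3/10

P(W = 1 | obs) = 1/10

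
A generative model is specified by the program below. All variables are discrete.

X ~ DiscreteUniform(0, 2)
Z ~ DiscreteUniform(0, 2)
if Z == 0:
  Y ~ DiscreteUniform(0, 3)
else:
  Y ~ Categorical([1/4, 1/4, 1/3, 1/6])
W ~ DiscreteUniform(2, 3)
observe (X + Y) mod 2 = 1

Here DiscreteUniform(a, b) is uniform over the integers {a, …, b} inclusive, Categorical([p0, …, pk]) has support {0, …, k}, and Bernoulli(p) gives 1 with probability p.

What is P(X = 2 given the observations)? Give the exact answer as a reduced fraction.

Enumerate traces; 36 have nonzero weight after conditioning:
  (X=0, Z=0, Y=1, W=2) weight 1/72
  (X=0, Z=0, Y=1, W=3) weight 1/72
  (X=0, Z=0, Y=3, W=2) weight 1/72
  (X=0, Z=0, Y=3, W=3) weight 1/72
  (X=0, Z=1, Y=1, W=2) weight 1/72
  (X=0, Z=1, Y=1, W=3) weight 1/72
  (X=0, Z=1, Y=3, W=2) weight 1/108
  (X=0, Z=1, Y=3, W=3) weight 1/108
  (X=1, Z=0, Y=0, W=2) weight 1/72
  (X=2, Z=0, Y=1, W=2) weight 1/72
  … 26 more
Group by X:
  weight(X=0) = 4/27
  weight(X=1) = 5/27
  weight(X=2) = 4/27
Total weight = 4/27 + 5/27 + 4/27 = 13/27
P(X=0 | obs) = 4/27 / 13/27 = 4/13
P(X=1 | obs) = 5/27 / 13/27 = 5/13
P(X=2 | obs) = 4/27 / 13/27 = 4/13

P(X = 2 | obs) = 4/13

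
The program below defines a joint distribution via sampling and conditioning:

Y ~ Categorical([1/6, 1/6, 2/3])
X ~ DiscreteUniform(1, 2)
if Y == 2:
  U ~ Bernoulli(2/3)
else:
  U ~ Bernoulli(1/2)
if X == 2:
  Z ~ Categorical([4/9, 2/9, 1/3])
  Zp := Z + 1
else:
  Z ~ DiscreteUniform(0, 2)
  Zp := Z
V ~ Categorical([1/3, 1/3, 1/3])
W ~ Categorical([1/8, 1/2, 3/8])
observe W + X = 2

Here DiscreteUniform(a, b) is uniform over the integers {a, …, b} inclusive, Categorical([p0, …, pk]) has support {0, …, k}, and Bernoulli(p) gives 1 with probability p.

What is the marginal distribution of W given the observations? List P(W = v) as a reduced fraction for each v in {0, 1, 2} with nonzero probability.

P(W=0) = 1/5, P(W=1) = 4/5

Enumerate traces; 108 have nonzero weight after conditioning:
  (Y=0, X=1, U=0, Z=0, V=0, W=1) weight 1/432
  (Y=0, X=1, U=0, Z=0, V=1, W=1) weight 1/432
  (Y=0, X=1, U=0, Z=0, V=2, W=1) weight 1/432
  (Y=0, X=1, U=0, Z=1, V=0, W=1) weight 1/432
  (Y=0, X=1, U=0, Z=1, V=1, W=1) weight 1/432
  (Y=0, X=1, U=0, Z=1, V=2, W=1) weight 1/432
  (Y=0, X=1, U=0, Z=2, V=0, W=1) weight 1/432
  (Y=0, X=1, U=0, Z=2, V=1, W=1) weight 1/432
  (Y=0, X=2, U=0, Z=0, V=0, W=0) weight 1/1296
  … 99 more
Group by W:
  weight(W=0) = 1/16
  weight(W=1) = 1/4
Total weight = 1/16 + 1/4 = 5/16
P(W=0 | obs) = 1/16 / 5/16 = 1/5
P(W=1 | obs) = 1/4 / 5/16 = 4/5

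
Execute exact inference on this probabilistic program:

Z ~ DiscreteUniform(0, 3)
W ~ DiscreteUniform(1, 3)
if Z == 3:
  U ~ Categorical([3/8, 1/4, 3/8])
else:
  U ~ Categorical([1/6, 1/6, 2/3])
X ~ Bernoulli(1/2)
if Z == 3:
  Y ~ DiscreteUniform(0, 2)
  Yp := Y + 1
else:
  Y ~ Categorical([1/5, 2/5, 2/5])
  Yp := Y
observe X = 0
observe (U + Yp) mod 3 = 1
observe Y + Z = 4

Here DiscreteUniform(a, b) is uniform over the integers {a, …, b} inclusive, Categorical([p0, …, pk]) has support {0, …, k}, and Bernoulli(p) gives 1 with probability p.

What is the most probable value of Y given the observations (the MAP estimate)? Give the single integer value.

argmax_v P(Y = v | obs) = 2

Enumerate traces; 6 have nonzero weight after conditioning:
  (Z=2, W=1, U=2, X=0, Y=2) weight 1/90
  (Z=2, W=2, U=2, X=0, Y=2) weight 1/90
  (Z=2, W=3, U=2, X=0, Y=2) weight 1/90
  (Z=3, W=1, U=2, X=0, Y=1) weight 1/192
  (Z=3, W=2, U=2, X=0, Y=1) weight 1/192
  (Z=3, W=3, U=2, X=0, Y=1) weight 1/192
Group by Y:
  weight(Y=1) = 1/64
  weight(Y=2) = 1/30
Total weight = 1/64 + 1/30 = 47/960
P(Y=1 | obs) = 1/64 / 47/960 = 15/47
P(Y=2 | obs) = 1/30 / 47/960 = 32/47
argmax = 2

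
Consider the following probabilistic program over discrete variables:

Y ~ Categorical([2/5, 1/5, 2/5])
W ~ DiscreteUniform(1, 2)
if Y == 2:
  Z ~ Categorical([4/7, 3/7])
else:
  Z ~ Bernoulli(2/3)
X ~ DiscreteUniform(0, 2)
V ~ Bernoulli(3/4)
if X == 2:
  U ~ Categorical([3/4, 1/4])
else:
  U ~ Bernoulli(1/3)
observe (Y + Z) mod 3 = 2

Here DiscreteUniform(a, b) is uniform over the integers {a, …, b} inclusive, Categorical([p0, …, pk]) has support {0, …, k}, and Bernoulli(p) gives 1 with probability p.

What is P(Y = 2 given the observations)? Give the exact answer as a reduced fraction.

P(Y = 2 | obs) = 12/19

Enumerate traces; 48 have nonzero weight after conditioning:
  (Y=1, W=1, Z=1, X=0, V=0, U=0) weight 1/270
  (Y=1, W=1, Z=1, X=0, V=0, U=1) weight 1/540
  (Y=1, W=1, Z=1, X=0, V=1, U=0) weight 1/90
  (Y=1, W=1, Z=1, X=0, V=1, U=1) weight 1/180
  (Y=1, W=1, Z=1, X=1, V=0, U=0) weight 1/270
  (Y=1, W=1, Z=1, X=1, V=0, U=1) weight 1/540
  (Y=1, W=1, Z=1, X=1, V=1, U=0) weight 1/90
  (Y=1, W=1, Z=1, X=1, V=1, U=1) weight 1/180
  (Y=2, W=1, Z=0, X=0, V=0, U=0) weight 2/315
  … 39 more
Group by Y:
  weight(Y=1) = 2/15
  weight(Y=2) = 8/35
Total weight = 2/15 + 8/35 = 38/105
P(Y=1 | obs) = 2/15 / 38/105 = 7/19
P(Y=2 | obs) = 8/35 / 38/105 = 12/19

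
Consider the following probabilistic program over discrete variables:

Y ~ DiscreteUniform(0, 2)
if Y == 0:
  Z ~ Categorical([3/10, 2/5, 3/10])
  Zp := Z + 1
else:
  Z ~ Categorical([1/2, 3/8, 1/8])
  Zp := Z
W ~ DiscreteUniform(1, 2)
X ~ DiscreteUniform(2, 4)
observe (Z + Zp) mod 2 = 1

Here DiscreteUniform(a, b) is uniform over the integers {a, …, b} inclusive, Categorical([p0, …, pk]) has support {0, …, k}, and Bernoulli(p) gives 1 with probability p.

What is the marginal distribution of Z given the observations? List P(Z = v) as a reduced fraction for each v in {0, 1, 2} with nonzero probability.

Enumerate traces; 18 have nonzero weight after conditioning:
  (Y=0, Z=0, W=1, X=2) weight 1/60
  (Y=0, Z=0, W=1, X=3) weight 1/60
  (Y=0, Z=0, W=1, X=4) weight 1/60
  (Y=0, Z=0, W=2, X=2) weight 1/60
  (Y=0, Z=0, W=2, X=3) weight 1/60
  (Y=0, Z=0, W=2, X=4) weight 1/60
  (Y=0, Z=1, W=1, X=2) weight 1/45
  (Y=0, Z=1, W=1, X=3) weight 1/45
  (Y=0, Z=2, W=1, X=2) weight 1/60
  … 9 more
Group by Z:
  weight(Z=0) = 1/10
  weight(Z=1) = 2/15
  weight(Z=2) = 1/10
Total weight = 1/10 + 2/15 + 1/10 = 1/3
P(Z=0 | obs) = 1/10 / 1/3 = 3/10
P(Z=1 | obs) = 2/15 / 1/3 = 2/5
P(Z=2 | obs) = 1/10 / 1/3 = 3/10

P(Z=0) = 3/10, P(Z=1) = 2/5, P(Z=2) = 3/10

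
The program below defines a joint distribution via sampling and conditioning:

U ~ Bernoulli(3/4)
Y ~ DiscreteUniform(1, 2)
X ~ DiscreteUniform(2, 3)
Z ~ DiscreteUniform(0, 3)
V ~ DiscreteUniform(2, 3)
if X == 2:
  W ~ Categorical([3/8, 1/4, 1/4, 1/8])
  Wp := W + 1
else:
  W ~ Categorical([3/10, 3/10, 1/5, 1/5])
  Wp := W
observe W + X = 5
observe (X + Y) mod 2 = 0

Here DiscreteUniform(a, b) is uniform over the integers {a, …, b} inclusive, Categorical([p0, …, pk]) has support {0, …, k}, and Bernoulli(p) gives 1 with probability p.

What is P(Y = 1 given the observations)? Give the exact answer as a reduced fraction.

P(Y = 1 | obs) = 8/13

Enumerate traces; 32 have nonzero weight after conditioning:
  (U=0, Y=1, X=3, Z=0, V=2, W=2) weight 1/640
  (U=0, Y=1, X=3, Z=0, V=3, W=2) weight 1/640
  (U=0, Y=1, X=3, Z=1, V=2, W=2) weight 1/640
  (U=0, Y=1, X=3, Z=1, V=3, W=2) weight 1/640
  (U=0, Y=1, X=3, Z=2, V=2, W=2) weight 1/640
  (U=0, Y=1, X=3, Z=2, V=3, W=2) weight 1/640
  (U=0, Y=1, X=3, Z=3, V=2, W=2) weight 1/640
  (U=0, Y=1, X=3, Z=3, V=3, W=2) weight 1/640
  (U=0, Y=2, X=2, Z=0, V=2, W=3) weight 1/1024
  … 23 more
Group by Y:
  weight(Y=1) = 1/20
  weight(Y=2) = 1/32
Total weight = 1/20 + 1/32 = 13/160
P(Y=1 | obs) = 1/20 / 13/160 = 8/13
P(Y=2 | obs) = 1/32 / 13/160 = 5/13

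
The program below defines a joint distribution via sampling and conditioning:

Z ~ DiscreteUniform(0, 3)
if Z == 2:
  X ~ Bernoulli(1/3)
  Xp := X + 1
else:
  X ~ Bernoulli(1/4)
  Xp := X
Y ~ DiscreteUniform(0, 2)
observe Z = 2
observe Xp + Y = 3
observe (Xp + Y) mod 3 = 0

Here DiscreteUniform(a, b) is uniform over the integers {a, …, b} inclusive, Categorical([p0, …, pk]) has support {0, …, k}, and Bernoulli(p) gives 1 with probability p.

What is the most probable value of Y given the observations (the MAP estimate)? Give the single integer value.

argmax_v P(Y = v | obs) = 2

Enumerate traces; 2 have nonzero weight after conditioning:
  (Z=2, X=0, Y=2) weight 1/18
  (Z=2, X=1, Y=1) weight 1/36
Group by Y:
  weight(Y=1) = 1/36
  weight(Y=2) = 1/18
Total weight = 1/36 + 1/18 = 1/12
P(Y=1 | obs) = 1/36 / 1/12 = 1/3
P(Y=2 | obs) = 1/18 / 1/12 = 2/3
argmax = 2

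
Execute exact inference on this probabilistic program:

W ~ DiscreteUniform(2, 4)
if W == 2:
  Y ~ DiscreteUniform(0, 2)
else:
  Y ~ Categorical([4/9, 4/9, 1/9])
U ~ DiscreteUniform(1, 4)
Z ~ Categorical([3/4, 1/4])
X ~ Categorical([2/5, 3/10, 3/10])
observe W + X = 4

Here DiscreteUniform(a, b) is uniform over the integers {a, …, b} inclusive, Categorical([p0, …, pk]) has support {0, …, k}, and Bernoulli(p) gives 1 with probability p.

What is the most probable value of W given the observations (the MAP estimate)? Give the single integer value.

argmax_v P(W = v | obs) = 4

Enumerate traces; 72 have nonzero weight after conditioning:
  (W=2, Y=0, U=1, Z=0, X=2) weight 1/160
  (W=2, Y=0, U=1, Z=1, X=2) weight 1/480
  (W=2, Y=0, U=2, Z=0, X=2) weight 1/160
  (W=2, Y=0, U=2, Z=1, X=2) weight 1/480
  (W=2, Y=0, U=3, Z=0, X=2) weight 1/160
  (W=2, Y=0, U=3, Z=1, X=2) weight 1/480
  (W=2, Y=0, U=4, Z=0, X=2) weight 1/160
  (W=2, Y=0, U=4, Z=1, X=2) weight 1/480
  (W=3, Y=0, U=1, Z=0, X=1) weight 1/120
  (W=4, Y=0, U=1, Z=0, X=0) weight 1/90
  … 62 more
Group by W:
  weight(W=2) = 1/10
  weight(W=3) = 1/10
  weight(W=4) = 2/15
Total weight = 1/10 + 1/10 + 2/15 = 1/3
P(W=2 | obs) = 1/10 / 1/3 = 3/10
P(W=3 | obs) = 1/10 / 1/3 = 3/10
P(W=4 | obs) = 2/15 / 1/3 = 2/5
argmax = 4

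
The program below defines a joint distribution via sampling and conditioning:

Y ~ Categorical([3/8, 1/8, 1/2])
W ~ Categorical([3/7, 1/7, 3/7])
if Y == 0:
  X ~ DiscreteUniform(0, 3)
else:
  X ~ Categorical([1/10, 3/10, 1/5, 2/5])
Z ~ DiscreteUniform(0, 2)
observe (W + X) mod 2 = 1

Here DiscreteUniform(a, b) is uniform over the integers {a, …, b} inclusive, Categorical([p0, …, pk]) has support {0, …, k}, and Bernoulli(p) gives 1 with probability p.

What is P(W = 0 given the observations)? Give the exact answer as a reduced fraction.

P(W = 0 | obs) = 5/11

Enumerate traces; 54 have nonzero weight after conditioning:
  (Y=0, W=0, X=1, Z=0) weight 3/224
  (Y=0, W=0, X=1, Z=1) weight 3/224
  (Y=0, W=0, X=1, Z=2) weight 3/224
  (Y=0, W=0, X=3, Z=0) weight 3/224
  (Y=0, W=0, X=3, Z=1) weight 3/224
  (Y=0, W=0, X=3, Z=2) weight 3/224
  (Y=0, W=1, X=0, Z=0) weight 1/224
  (Y=0, W=1, X=0, Z=1) weight 1/224
  (Y=0, W=2, X=1, Z=0) weight 3/224
  … 45 more
Group by W:
  weight(W=0) = 15/56
  weight(W=1) = 3/56
  weight(W=2) = 15/56
Total weight = 15/56 + 3/56 + 15/56 = 33/56
P(W=0 | obs) = 15/56 / 33/56 = 5/11
P(W=1 | obs) = 3/56 / 33/56 = 1/11
P(W=2 | obs) = 15/56 / 33/56 = 5/11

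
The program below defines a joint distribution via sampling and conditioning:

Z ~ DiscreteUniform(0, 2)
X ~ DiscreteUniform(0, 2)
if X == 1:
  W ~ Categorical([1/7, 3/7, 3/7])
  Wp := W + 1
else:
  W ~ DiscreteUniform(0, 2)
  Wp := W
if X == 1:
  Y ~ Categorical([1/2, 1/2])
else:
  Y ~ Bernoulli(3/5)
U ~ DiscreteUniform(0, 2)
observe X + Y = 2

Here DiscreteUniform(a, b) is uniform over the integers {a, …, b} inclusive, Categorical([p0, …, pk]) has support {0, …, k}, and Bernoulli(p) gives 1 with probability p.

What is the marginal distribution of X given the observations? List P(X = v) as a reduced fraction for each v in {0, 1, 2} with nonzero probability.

Enumerate traces; 54 have nonzero weight after conditioning:
  (Z=0, X=1, W=0, Y=1, U=0) weight 1/378
  (Z=0, X=1, W=0, Y=1, U=1) weight 1/378
  (Z=0, X=1, W=0, Y=1, U=2) weight 1/378
  (Z=0, X=1, W=1, Y=1, U=0) weight 1/126
  (Z=0, X=1, W=1, Y=1, U=1) weight 1/126
  (Z=0, X=1, W=1, Y=1, U=2) weight 1/126
  (Z=0, X=1, W=2, Y=1, U=0) weight 1/126
  (Z=0, X=1, W=2, Y=1, U=1) weight 1/126
  (Z=0, X=2, W=0, Y=0, U=0) weight 2/405
  … 45 more
Group by X:
  weight(X=1) = 1/6
  weight(X=2) = 2/15
Total weight = 1/6 + 2/15 = 3/10
P(X=1 | obs) = 1/6 / 3/10 = 5/9
P(X=2 | obs) = 2/15 / 3/10 = 4/9

P(X=1) = 5/9, P(X=2) = 4/9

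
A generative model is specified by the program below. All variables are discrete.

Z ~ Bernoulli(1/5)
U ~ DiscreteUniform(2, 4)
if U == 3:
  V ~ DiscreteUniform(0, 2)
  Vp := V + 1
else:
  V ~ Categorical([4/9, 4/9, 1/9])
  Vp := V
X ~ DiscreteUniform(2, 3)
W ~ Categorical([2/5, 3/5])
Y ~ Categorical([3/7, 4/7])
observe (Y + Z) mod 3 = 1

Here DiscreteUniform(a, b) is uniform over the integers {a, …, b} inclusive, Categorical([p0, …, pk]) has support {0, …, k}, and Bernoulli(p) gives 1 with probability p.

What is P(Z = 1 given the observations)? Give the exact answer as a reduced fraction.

Enumerate traces; 72 have nonzero weight after conditioning:
  (Z=0, U=2, V=0, X=2, W=0, Y=1) weight 64/4725
  (Z=0, U=2, V=0, X=2, W=1, Y=1) weight 32/1575
  (Z=0, U=2, V=0, X=3, W=0, Y=1) weight 64/4725
  (Z=0, U=2, V=0, X=3, W=1, Y=1) weight 32/1575
  (Z=0, U=2, V=1, X=2, W=0, Y=1) weight 64/4725
  (Z=0, U=2, V=1, X=2, W=1, Y=1) weight 32/1575
  (Z=0, U=2, V=1, X=3, W=0, Y=1) weight 64/4725
  (Z=0, U=2, V=1, X=3, W=1, Y=1) weight 32/1575
  (Z=1, U=2, V=0, X=2, W=0, Y=0) weight 4/1575
  … 63 more
Group by Z:
  weight(Z=0) = 16/35
  weight(Z=1) = 3/35
Total weight = 16/35 + 3/35 = 19/35
P(Z=0 | obs) = 16/35 / 19/35 = 16/19
P(Z=1 | obs) = 3/35 / 19/35 = 3/19

P(Z = 1 | obs) = 3/19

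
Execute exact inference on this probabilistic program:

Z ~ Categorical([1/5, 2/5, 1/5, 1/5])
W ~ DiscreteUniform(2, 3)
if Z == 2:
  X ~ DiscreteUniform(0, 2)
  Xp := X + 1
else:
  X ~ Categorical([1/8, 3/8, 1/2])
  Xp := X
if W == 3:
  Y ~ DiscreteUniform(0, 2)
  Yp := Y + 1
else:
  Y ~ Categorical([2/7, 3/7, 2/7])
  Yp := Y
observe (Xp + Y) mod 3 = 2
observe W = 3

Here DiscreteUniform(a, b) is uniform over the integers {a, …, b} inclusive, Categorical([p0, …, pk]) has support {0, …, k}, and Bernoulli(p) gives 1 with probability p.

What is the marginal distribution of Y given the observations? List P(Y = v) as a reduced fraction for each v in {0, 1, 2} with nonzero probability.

Enumerate traces; 12 have nonzero weight after conditioning:
  (Z=0, W=3, X=0, Y=2) weight 1/240
  (Z=0, W=3, X=1, Y=1) weight 1/80
  (Z=0, W=3, X=2, Y=0) weight 1/60
  (Z=1, W=3, X=0, Y=2) weight 1/120
  (Z=1, W=3, X=1, Y=1) weight 1/40
  (Z=1, W=3, X=2, Y=0) weight 1/30
  (Z=2, W=3, X=0, Y=1) weight 1/90
  (Z=2, W=3, X=1, Y=0) weight 1/90
  … 4 more
Group by Y:
  weight(Y=0) = 7/90
  weight(Y=1) = 11/180
  weight(Y=2) = 1/36
Total weight = 7/90 + 11/180 + 1/36 = 1/6
P(Y=0 | obs) = 7/90 / 1/6 = 7/15
P(Y=1 | obs) = 11/180 / 1/6 = 11/30
P(Y=2 | obs) = 1/36 / 1/6 = 1/6

P(Y=0) = 7/15, P(Y=1) = 11/30, P(Y=2) = 1/6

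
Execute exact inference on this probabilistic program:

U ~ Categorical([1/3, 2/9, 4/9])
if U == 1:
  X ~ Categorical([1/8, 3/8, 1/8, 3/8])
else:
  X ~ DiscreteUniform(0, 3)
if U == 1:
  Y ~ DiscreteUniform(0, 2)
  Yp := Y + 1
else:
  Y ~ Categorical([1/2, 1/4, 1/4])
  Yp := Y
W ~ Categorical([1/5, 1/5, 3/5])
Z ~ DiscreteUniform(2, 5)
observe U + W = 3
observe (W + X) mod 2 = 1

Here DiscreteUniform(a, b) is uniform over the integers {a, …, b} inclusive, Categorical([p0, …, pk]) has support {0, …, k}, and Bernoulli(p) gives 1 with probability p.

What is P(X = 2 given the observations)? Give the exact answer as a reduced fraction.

Enumerate traces; 48 have nonzero weight after conditioning:
  (U=1, X=1, Y=0, W=2, Z=2) weight 1/240
  (U=1, X=1, Y=0, W=2, Z=3) weight 1/240
  (U=1, X=1, Y=0, W=2, Z=4) weight 1/240
  (U=1, X=1, Y=0, W=2, Z=5) weight 1/240
  (U=1, X=1, Y=1, W=2, Z=2) weight 1/240
  (U=1, X=1, Y=1, W=2, Z=3) weight 1/240
  (U=1, X=1, Y=1, W=2, Z=4) weight 1/240
  (U=1, X=1, Y=1, W=2, Z=5) weight 1/240
  (U=1, X=3, Y=0, W=2, Z=2) weight 1/240
  (U=2, X=0, Y=0, W=1, Z=2) weight 1/360
  … 38 more
Group by X:
  weight(X=0) = 1/45
  weight(X=1) = 1/20
  weight(X=2) = 1/45
  weight(X=3) = 1/20
Total weight = 1/45 + 1/20 + 1/45 + 1/20 = 13/90
P(X=0 | obs) = 1/45 / 13/90 = 2/13
P(X=1 | obs) = 1/20 / 13/90 = 9/26
P(X=2 | obs) = 1/45 / 13/90 = 2/13
P(X=3 | obs) = 1/20 / 13/90 = 9/26

P(X = 2 | obs) = 2/13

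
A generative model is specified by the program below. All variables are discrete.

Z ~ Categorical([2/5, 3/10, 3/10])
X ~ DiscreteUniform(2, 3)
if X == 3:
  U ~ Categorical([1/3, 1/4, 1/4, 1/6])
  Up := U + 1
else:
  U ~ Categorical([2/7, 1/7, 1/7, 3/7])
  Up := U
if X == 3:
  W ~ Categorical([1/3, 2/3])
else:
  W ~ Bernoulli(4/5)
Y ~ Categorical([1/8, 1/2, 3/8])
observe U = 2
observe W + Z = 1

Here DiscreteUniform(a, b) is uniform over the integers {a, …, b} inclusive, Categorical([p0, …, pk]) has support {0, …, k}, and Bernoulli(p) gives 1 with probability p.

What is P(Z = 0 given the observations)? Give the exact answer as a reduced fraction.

Enumerate traces; 12 have nonzero weight after conditioning:
  (Z=0, X=2, U=2, W=1, Y=0) weight 1/350
  (Z=0, X=2, U=2, W=1, Y=1) weight 2/175
  (Z=0, X=2, U=2, W=1, Y=2) weight 3/350
  (Z=0, X=3, U=2, W=1, Y=0) weight 1/240
  (Z=0, X=3, U=2, W=1, Y=1) weight 1/60
  (Z=0, X=3, U=2, W=1, Y=2) weight 1/80
  (Z=1, X=2, U=2, W=0, Y=0) weight 3/5600
  (Z=1, X=2, U=2, W=0, Y=1) weight 3/1400
  … 4 more
Group by Z:
  weight(Z=0) = 59/1050
  weight(Z=1) = 47/2800
Total weight = 59/1050 + 47/2800 = 613/8400
P(Z=0 | obs) = 59/1050 / 613/8400 = 472/613
P(Z=1 | obs) = 47/2800 / 613/8400 = 141/613

P(Z = 0 | obs) = 472/613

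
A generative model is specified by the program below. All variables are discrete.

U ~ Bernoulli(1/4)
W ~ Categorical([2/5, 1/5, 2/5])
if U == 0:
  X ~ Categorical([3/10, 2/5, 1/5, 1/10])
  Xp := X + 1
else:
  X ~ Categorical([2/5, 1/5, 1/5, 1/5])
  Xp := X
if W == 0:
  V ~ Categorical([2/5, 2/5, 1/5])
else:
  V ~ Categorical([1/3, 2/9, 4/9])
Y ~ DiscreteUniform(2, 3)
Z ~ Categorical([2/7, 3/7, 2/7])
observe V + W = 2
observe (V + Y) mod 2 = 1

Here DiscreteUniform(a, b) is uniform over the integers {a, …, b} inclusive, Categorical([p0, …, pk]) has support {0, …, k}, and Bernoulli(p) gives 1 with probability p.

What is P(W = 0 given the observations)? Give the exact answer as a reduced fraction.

Enumerate traces; 72 have nonzero weight after conditioning:
  (U=0, W=0, X=0, V=2, Y=3, Z=0) weight 9/3500
  (U=0, W=0, X=0, V=2, Y=3, Z=1) weight 27/7000
  (U=0, W=0, X=0, V=2, Y=3, Z=2) weight 9/3500
  (U=0, W=0, X=1, V=2, Y=3, Z=0) weight 3/875
  (U=0, W=0, X=1, V=2, Y=3, Z=1) weight 9/1750
  (U=0, W=0, X=1, V=2, Y=3, Z=2) weight 3/875
  (U=0, W=0, X=2, V=2, Y=3, Z=0) weight 3/1750
  (U=0, W=0, X=2, V=2, Y=3, Z=1) weight 9/3500
  (U=0, W=1, X=0, V=1, Y=2, Z=0) weight 1/700
  (U=0, W=2, X=0, V=0, Y=3, Z=0) weight 3/700
  … 62 more
Group by W:
  weight(W=0) = 1/25
  weight(W=1) = 1/45
  weight(W=2) = 1/15
Total weight = 1/25 + 1/45 + 1/15 = 29/225
P(W=0 | obs) = 1/25 / 29/225 = 9/29
P(W=1 | obs) = 1/45 / 29/225 = 5/29
P(W=2 | obs) = 1/15 / 29/225 = 15/29

P(W = 0 | obs) = 9/29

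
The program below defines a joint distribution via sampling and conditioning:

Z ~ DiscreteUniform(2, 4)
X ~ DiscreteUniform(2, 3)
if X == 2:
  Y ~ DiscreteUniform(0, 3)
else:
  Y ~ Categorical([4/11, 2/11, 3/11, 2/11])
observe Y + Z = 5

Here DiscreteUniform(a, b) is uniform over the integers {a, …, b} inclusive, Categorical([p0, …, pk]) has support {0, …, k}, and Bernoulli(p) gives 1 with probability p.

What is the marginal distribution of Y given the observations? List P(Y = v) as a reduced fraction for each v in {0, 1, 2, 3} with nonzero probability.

P(Y=1) = 19/61, P(Y=2) = 23/61, P(Y=3) = 19/61

Enumerate traces; 6 have nonzero weight after conditioning:
  (Z=2, X=2, Y=3) weight 1/24
  (Z=2, X=3, Y=3) weight 1/33
  (Z=3, X=2, Y=2) weight 1/24
  (Z=3, X=3, Y=2) weight 1/22
  (Z=4, X=2, Y=1) weight 1/24
  (Z=4, X=3, Y=1) weight 1/33
Group by Y:
  weight(Y=1) = 19/264
  weight(Y=2) = 23/264
  weight(Y=3) = 19/264
Total weight = 19/264 + 23/264 + 19/264 = 61/264
P(Y=1 | obs) = 19/264 / 61/264 = 19/61
P(Y=2 | obs) = 23/264 / 61/264 = 23/61
P(Y=3 | obs) = 19/264 / 61/264 = 19/61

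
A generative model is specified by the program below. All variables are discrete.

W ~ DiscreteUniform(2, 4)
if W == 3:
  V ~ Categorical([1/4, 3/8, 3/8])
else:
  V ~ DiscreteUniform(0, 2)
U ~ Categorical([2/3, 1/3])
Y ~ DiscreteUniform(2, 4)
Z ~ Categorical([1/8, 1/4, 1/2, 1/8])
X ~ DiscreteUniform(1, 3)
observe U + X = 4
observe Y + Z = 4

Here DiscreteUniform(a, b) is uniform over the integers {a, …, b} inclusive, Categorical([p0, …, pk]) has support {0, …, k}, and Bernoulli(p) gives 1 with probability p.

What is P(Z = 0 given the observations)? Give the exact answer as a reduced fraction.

P(Z = 0 | obs) = 1/7

Enumerate traces; 27 have nonzero weight after conditioning:
  (W=2, V=0, U=1, Y=2, Z=2, X=3) weight 1/486
  (W=2, V=0, U=1, Y=3, Z=1, X=3) weight 1/972
  (W=2, V=0, U=1, Y=4, Z=0, X=3) weight 1/1944
  (W=2, V=1, U=1, Y=2, Z=2, X=3) weight 1/486
  (W=2, V=1, U=1, Y=3, Z=1, X=3) weight 1/972
  (W=2, V=1, U=1, Y=4, Z=0, X=3) weight 1/1944
  (W=2, V=2, U=1, Y=2, Z=2, X=3) weight 1/486
  (W=2, V=2, U=1, Y=3, Z=1, X=3) weight 1/972
  … 19 more
Group by Z:
  weight(Z=0) = 1/216
  weight(Z=1) = 1/108
  weight(Z=2) = 1/54
Total weight = 1/216 + 1/108 + 1/54 = 7/216
P(Z=0 | obs) = 1/216 / 7/216 = 1/7
P(Z=1 | obs) = 1/108 / 7/216 = 2/7
P(Z=2 | obs) = 1/54 / 7/216 = 4/7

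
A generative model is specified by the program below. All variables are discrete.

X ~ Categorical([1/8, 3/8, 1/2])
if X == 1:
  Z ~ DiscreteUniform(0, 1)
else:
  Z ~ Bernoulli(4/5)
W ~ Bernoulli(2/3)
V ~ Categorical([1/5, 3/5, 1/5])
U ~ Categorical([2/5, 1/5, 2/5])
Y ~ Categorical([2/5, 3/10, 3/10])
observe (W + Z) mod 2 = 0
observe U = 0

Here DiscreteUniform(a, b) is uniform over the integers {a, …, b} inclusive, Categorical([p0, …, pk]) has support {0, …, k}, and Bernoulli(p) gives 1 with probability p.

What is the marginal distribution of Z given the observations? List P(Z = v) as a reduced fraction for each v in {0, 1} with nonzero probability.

P(Z=0) = 5/27, P(Z=1) = 22/27

Enumerate traces; 54 have nonzero weight after conditioning:
  (X=0, Z=0, W=0, V=0, U=0, Y=0) weight 1/3750
  (X=0, Z=0, W=0, V=0, U=0, Y=1) weight 1/5000
  (X=0, Z=0, W=0, V=0, U=0, Y=2) weight 1/5000
  (X=0, Z=0, W=0, V=1, U=0, Y=0) weight 1/1250
  (X=0, Z=0, W=0, V=1, U=0, Y=1) weight 3/5000
  (X=0, Z=0, W=0, V=1, U=0, Y=2) weight 3/5000
  (X=0, Z=0, W=0, V=2, U=0, Y=0) weight 1/3750
  (X=0, Z=0, W=0, V=2, U=0, Y=1) weight 1/5000
  (X=0, Z=1, W=1, V=0, U=0, Y=0) weight 4/1875
  … 45 more
Group by Z:
  weight(Z=0) = 1/24
  weight(Z=1) = 11/60
Total weight = 1/24 + 11/60 = 9/40
P(Z=0 | obs) = 1/24 / 9/40 = 5/27
P(Z=1 | obs) = 11/60 / 9/40 = 22/27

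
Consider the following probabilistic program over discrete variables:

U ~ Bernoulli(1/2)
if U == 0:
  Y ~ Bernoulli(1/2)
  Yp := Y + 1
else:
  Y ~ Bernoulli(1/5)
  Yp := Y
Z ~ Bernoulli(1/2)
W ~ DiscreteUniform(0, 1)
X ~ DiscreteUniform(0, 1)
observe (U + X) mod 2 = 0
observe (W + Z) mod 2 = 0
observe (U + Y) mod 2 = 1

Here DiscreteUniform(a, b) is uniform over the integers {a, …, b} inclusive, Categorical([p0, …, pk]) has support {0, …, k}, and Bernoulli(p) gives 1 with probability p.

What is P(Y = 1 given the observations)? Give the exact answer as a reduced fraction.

Enumerate traces; 4 have nonzero weight after conditioning:
  (U=0, Y=1, Z=0, W=0, X=0) weight 1/32
  (U=0, Y=1, Z=1, W=1, X=0) weight 1/32
  (U=1, Y=0, Z=0, W=0, X=1) weight 1/20
  (U=1, Y=0, Z=1, W=1, X=1) weight 1/20
Group by Y:
  weight(Y=0) = 1/10
  weight(Y=1) = 1/16
Total weight = 1/10 + 1/16 = 13/80
P(Y=0 | obs) = 1/10 / 13/80 = 8/13
P(Y=1 | obs) = 1/16 / 13/80 = 5/13

P(Y = 1 | obs) = 5/13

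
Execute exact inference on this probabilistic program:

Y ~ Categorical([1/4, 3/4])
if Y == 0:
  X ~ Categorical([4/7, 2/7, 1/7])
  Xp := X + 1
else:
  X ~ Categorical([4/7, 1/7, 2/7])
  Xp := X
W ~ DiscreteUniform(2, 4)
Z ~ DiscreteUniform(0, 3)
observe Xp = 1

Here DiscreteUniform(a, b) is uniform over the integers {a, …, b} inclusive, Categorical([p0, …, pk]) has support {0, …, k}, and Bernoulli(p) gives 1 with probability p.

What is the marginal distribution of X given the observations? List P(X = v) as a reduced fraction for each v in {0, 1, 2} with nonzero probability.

P(X=0) = 4/7, P(X=1) = 3/7

Enumerate traces; 24 have nonzero weight after conditioning:
  (Y=0, X=0, W=2, Z=0) weight 1/84
  (Y=0, X=0, W=2, Z=1) weight 1/84
  (Y=0, X=0, W=2, Z=2) weight 1/84
  (Y=0, X=0, W=2, Z=3) weight 1/84
  (Y=0, X=0, W=3, Z=0) weight 1/84
  (Y=0, X=0, W=3, Z=1) weight 1/84
  (Y=0, X=0, W=3, Z=2) weight 1/84
  (Y=0, X=0, W=3, Z=3) weight 1/84
  (Y=1, X=1, W=2, Z=0) weight 1/112
  … 15 more
Group by X:
  weight(X=0) = 1/7
  weight(X=1) = 3/28
Total weight = 1/7 + 3/28 = 1/4
P(X=0 | obs) = 1/7 / 1/4 = 4/7
P(X=1 | obs) = 3/28 / 1/4 = 3/7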